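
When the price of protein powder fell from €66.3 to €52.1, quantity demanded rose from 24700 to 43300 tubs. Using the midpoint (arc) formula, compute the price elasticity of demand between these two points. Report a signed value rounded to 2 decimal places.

%ΔQ = (43300 − 24700) / [(24700 + 43300)/2] = 18600/34000 = 0.547058…
%ΔP = (52.1 − 66.3) / [(66.3 + 52.1)/2] = -14.2/59.2 = -0.239864…
Arc Ed = %ΔQ / %ΔP = (18600/34000) / (-14.2/59.2) = -2.2806…

-2.28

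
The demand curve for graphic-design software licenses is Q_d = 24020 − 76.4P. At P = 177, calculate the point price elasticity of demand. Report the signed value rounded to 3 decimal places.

-1.288

dQ_d/dP = −76.4. At P = 177, Q_d = 24020 − 76.4(177) = 10497.2.
Ed = (dQ_d/dP)·(P/Q_d) = −76.4 × (177/10497.2) = -1.28822…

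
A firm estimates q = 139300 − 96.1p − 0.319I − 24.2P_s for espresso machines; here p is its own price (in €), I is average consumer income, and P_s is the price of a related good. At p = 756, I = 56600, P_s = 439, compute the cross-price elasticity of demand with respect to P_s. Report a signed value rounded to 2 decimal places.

-0.28

At the given values, q = 139300 − 96.1(756) − 0.319(56600) − 24.2(439) = 37969.2.
∂q/∂P_s = -24.2.
E = (-24.2) × (439/37969.2) = -0.2798…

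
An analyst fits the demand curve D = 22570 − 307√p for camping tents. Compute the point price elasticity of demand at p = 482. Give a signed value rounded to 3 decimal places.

-0.213

dD/dp = −307/(2√p) = -6.99173. At p = 482, D = 15830.
Ed = (dD/dp)·(p/D) = (-6.99173) × (482/15830) = -0.21288…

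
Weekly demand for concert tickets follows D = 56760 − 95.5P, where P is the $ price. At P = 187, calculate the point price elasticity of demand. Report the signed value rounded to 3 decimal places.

dD/dP = −95.5. At P = 187, D = 56760 − 95.5(187) = 38901.5.
Ed = (dD/dP)·(P/D) = −95.5 × (187/38901.5) = -0.45906…

-0.459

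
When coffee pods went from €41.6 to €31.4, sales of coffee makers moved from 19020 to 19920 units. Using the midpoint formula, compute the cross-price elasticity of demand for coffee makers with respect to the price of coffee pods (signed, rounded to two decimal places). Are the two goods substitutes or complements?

-0.17; complements

%ΔQ_{coffee makers} = (19920 − 19020)/avg = 900/19470 = 0.046224…
%ΔP_{coffee pods} = (31.4 − 41.6)/avg = -10.2/36.5 = -0.279452…
E_cross = (900/19470) / (-10.2/36.5) = -0.1654…
E_cross < 0 ⇒ the goods are complements.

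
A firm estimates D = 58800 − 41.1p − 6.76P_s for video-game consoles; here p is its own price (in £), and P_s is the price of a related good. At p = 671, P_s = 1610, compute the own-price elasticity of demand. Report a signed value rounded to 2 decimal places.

-1.36

At the given values, D = 58800 − 41.1(671) − 6.76(1610) = 20338.3.
∂D/∂p = −41.1.
E = (-41.1) × (671/20338.3) = -1.3559…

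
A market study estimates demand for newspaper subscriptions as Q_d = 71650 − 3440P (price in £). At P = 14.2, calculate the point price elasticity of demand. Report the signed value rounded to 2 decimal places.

dQ_d/dP = −3440. At P = 14.2, Q_d = 71650 − 3440(14.2) = 22802.
Ed = (dQ_d/dP)·(P/Q_d) = −3440 × (14.2/22802) = -2.1422…

-2.14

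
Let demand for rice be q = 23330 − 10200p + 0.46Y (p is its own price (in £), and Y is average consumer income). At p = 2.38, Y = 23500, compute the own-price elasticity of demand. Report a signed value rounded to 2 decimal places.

-2.46

At the given values, q = 23330 − 10200(2.38) + 0.46(23500) = 9864.
∂q/∂p = −10200.
E = (-10200) × (2.38/9864) = -2.4610…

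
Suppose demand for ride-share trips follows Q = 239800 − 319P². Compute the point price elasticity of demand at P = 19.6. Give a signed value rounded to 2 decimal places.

-2.09

dQ/dP = −2·319·P = -12504.8. At P = 19.6, Q = 117252.96.
Ed = (dQ/dP)·(P/Q) = (-12504.8) × (19.6/117252.96) = -2.0903…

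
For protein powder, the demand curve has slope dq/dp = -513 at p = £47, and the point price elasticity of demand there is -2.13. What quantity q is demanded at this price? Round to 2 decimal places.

Ed = (dq/dp)·(p/q) ⇒ q = (dq/dp)·p/Ed = (-513)·47/(-2.13) = 11319.7183…

11319.72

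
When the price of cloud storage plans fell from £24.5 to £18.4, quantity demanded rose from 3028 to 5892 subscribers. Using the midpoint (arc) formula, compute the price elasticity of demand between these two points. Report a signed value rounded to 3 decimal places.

-2.258

%ΔQ = (5892 − 3028) / [(3028 + 5892)/2] = 2864/4460 = 0.642152…
%ΔP = (18.4 − 24.5) / [(24.5 + 18.4)/2] = -6.1/21.45 = -0.284382…
Arc Ed = %ΔQ / %ΔP = (2864/4460) / (-6.1/21.45) = -2.25806…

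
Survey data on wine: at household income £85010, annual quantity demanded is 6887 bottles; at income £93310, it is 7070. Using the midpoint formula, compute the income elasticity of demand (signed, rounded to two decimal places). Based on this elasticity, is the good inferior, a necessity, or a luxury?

%ΔQ = (7070 − 6887)/[( 6887 + 7070)/2] = 183/6978.5 = 0.026223…
%ΔIncome = (93310 − 85010)/[( 85010 + 93310)/2] = 8300/89160 = 0.093091…
E_income = (183/6978.5) / (8300/89160) = 0.2816…
0 < E_income < 1 ⇒ normal good, necessity.

0.28; necessity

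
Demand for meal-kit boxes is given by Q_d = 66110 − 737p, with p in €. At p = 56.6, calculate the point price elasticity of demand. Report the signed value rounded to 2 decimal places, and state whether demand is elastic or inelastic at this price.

dQ_d/dp = −737. At p = 56.6, Q_d = 66110 − 737(56.6) = 24395.8.
Ed = (dQ_d/dp)·(p/Q_d) = −737 × (56.6/24395.8) = -1.7098…
|Ed| = 1.71 > 1, so demand is elastic.

-1.71; elastic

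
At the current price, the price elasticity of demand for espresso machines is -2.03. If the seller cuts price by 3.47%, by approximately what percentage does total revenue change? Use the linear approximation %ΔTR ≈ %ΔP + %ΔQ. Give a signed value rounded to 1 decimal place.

%ΔQ ≈ Ed × %ΔP = (-2.03) × (-3.47%) = +7.0441%
%ΔTR ≈ %ΔP + %ΔQ = (-3.47%) + (+7.0441%) = +3.5741%

+3.6%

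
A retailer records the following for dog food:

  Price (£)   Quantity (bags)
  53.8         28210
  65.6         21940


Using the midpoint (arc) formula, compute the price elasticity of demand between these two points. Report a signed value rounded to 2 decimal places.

-1.27

%ΔQ = (21940 − 28210) / [(28210 + 21940)/2] = -6270/25075 = -0.250049…
%ΔP = (65.6 − 53.8) / [(53.8 + 65.6)/2] = 11.8/59.7 = 0.197654…
Arc Ed = %ΔQ / %ΔP = (-6270/25075) / (11.8/59.7) = -1.2650…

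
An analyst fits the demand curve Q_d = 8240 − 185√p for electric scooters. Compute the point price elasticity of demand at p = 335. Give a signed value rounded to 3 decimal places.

dQ_d/dp = −185/(2√p) = -5.05381. At p = 335, Q_d = 4853.94.
Ed = (dQ_d/dp)·(p/Q_d) = (-5.05381) × (335/4853.94) = -0.34879…

-0.349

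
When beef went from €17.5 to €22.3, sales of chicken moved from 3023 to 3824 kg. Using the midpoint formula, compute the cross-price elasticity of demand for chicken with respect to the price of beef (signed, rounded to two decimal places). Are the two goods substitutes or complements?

0.97; substitutes

%ΔQ_{chicken} = (3824 − 3023)/avg = 801/3423.5 = 0.233971…
%ΔP_{beef} = (22.3 − 17.5)/avg = 4.8/19.9 = 0.241206…
E_cross = (801/3423.5) / (4.8/19.9) = 0.9700…
E_cross > 0 ⇒ the goods are substitutes.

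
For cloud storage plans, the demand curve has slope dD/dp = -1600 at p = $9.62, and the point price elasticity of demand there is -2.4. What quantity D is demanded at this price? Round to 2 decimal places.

Ed = (dD/dp)·(p/D) ⇒ D = (dD/dp)·p/Ed = (-1600)·9.62/(-2.4) = 6413.3333…

6413.33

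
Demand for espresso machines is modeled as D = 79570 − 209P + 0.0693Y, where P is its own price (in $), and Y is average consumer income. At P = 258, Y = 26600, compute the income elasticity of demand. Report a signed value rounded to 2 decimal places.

0.07

At the given values, D = 79570 − 209(258) + 0.0693(26600) = 27491.38.
∂D/∂Y = 0.0693.
E = (0.0693) × (26600/27491.38) = 0.0670…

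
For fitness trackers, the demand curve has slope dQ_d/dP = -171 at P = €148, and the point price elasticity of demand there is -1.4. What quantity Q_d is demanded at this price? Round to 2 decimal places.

18077.14

Ed = (dQ_d/dP)·(P/Q_d) ⇒ Q_d = (dQ_d/dP)·P/Ed = (-171)·148/(-1.4) = 18077.1428…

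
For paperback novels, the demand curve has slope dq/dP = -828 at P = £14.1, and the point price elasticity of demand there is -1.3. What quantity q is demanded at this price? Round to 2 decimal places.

8980.62

Ed = (dq/dP)·(P/q) ⇒ q = (dq/dP)·P/Ed = (-828)·14.1/(-1.3) = 8980.6153…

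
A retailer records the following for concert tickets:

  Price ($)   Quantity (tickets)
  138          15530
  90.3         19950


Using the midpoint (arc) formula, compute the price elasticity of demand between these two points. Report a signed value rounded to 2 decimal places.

%ΔQ = (19950 − 15530) / [(15530 + 19950)/2] = 4420/17740 = 0.249154…
%ΔP = (90.3 − 138) / [(138 + 90.3)/2] = -47.7/114.15 = -0.417871…
Arc Ed = %ΔQ / %ΔP = (4420/17740) / (-47.7/114.15) = -0.5962…

-0.60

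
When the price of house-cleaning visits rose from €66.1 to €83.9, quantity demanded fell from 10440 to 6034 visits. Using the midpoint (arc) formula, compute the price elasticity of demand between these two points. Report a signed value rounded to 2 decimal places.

-2.25

%ΔQ = (6034 − 10440) / [(10440 + 6034)/2] = -4406/8237 = -0.534903…
%ΔP = (83.9 − 66.1) / [(66.1 + 83.9)/2] = 17.8/75 = 0.237333…
Arc Ed = %ΔQ / %ΔP = (-4406/8237) / (17.8/75) = -2.2538…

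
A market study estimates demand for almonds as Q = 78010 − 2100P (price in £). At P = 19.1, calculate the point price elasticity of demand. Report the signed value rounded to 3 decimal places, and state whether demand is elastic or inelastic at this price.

dQ/dP = −2100. At P = 19.1, Q = 78010 − 2100(19.1) = 37900.
Ed = (dQ/dP)·(P/Q) = −2100 × (19.1/37900) = -1.05831…
|Ed| = 1.058 > 1, so demand is elastic.

-1.058; elastic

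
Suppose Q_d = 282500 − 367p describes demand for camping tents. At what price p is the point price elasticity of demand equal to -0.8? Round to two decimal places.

Ed = −367p/(282500 − 367p). Set this equal to -0.8:
367p = 0.8·(282500 − 367p) ⇒ 367p(1 + 0.8) = 0.8·282500
p = 0.8·282500 / (367·1.8) = 342.1132…

342.11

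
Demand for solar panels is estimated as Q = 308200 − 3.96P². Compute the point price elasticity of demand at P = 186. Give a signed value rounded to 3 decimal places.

-1.600

dQ/dP = −2·3.96·P = -1473.12. At P = 186, Q = 171199.84.
Ed = (dQ/dP)·(P/Q) = (-1473.12) × (186/171199.84) = -1.60047…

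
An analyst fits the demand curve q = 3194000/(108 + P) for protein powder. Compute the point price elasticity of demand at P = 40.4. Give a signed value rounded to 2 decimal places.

-0.27

dq/dP = −3194000/(108 + P)² = -145.033. At P = 40.4, q = 21522.9.
Ed = (dq/dP)·(P/q) = (-145.033) × (40.4/21522.9) = -0.2722…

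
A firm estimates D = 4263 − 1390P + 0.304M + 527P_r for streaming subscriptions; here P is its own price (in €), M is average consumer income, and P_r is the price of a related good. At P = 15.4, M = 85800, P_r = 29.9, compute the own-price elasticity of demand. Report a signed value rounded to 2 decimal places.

-0.87

At the given values, D = 4263 − 1390(15.4) + 0.304(85800) + 527(29.9) = 24697.5.
∂D/∂P = −1390.
E = (-1390) × (15.4/24697.5) = -0.8667…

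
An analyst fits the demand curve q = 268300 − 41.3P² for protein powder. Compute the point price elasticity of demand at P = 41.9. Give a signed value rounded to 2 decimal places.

dq/dP = −2·41.3·P = -3460.94. At P = 41.9, q = 195793.307.
Ed = (dq/dP)·(P/q) = (-3460.94) × (41.9/195793.307) = -0.7406…

-0.74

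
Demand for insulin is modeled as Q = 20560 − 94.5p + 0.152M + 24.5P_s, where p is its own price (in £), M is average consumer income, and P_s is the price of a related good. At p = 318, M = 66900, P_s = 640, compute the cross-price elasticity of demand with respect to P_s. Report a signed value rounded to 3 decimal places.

At the given values, Q = 20560 − 94.5(318) + 0.152(66900) + 24.5(640) = 16357.8.
∂Q/∂P_s = 24.5.
E = (24.5) × (640/16357.8) = 0.95856…

0.959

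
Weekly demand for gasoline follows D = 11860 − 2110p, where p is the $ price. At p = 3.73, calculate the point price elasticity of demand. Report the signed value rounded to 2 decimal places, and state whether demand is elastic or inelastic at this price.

dD/dp = −2110. At p = 3.73, D = 11860 − 2110(3.73) = 3989.7.
Ed = (dD/dp)·(p/D) = −2110 × (3.73/3989.7) = -1.9726…
|Ed| = 1.97 > 1, so demand is elastic.

-1.97; elastic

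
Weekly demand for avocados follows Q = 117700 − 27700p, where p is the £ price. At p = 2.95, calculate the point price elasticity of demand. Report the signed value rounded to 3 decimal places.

-2.271

dQ/dp = −27700. At p = 2.95, Q = 117700 − 27700(2.95) = 35985.
Ed = (dQ/dp)·(p/Q) = −27700 × (2.95/35985) = -2.27080…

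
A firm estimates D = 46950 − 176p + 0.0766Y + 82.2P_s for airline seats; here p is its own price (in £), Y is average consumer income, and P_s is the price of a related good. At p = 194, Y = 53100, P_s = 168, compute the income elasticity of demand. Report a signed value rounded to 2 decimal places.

0.13

At the given values, D = 46950 − 176(194) + 0.0766(53100) + 82.2(168) = 30683.06.
∂D/∂Y = 0.0766.
E = (0.0766) × (53100/30683.06) = 0.1325…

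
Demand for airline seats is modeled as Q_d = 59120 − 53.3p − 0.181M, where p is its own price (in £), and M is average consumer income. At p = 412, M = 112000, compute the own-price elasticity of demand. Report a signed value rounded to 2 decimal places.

At the given values, Q_d = 59120 − 53.3(412) − 0.181(112000) = 16888.4.
∂Q_d/∂p = −53.3.
E = (-53.3) × (412/16888.4) = -1.3002…

-1.30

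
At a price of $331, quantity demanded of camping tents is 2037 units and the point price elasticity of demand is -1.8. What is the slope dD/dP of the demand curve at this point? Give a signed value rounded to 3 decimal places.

-11.077

Ed = (dD/dP)·(P/D) ⇒ dD/dP = Ed·D/P = (-1.8)·2037/331 = -11.07734…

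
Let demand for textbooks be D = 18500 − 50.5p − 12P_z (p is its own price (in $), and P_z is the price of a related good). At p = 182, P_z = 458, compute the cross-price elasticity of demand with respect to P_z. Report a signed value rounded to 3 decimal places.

At the given values, D = 18500 − 50.5(182) − 12(458) = 3813.
∂D/∂P_z = -12.
E = (-12) × (458/3813) = -1.44138…

-1.441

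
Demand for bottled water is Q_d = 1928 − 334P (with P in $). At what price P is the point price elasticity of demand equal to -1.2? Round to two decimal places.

3.15

Ed = −334P/(1928 − 334P). Set this equal to -1.2:
334P = 1.2·(1928 − 334P) ⇒ 334P(1 + 1.2) = 1.2·1928
P = 1.2·1928 / (334·2.2) = 3.1486…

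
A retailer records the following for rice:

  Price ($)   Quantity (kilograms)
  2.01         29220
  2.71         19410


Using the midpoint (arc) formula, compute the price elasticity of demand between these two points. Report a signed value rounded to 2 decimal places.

-1.36

%ΔQ = (19410 − 29220) / [(29220 + 19410)/2] = -9810/24315 = -0.403454…
%ΔP = (2.71 − 2.01) / [(2.01 + 2.71)/2] = 0.7/2.36 = 0.296610…
Arc Ed = %ΔQ / %ΔP = (-9810/24315) / (0.7/2.36) = -1.3602…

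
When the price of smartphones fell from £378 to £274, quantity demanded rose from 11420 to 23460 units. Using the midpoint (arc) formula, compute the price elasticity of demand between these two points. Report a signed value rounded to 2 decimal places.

-2.16

%ΔQ = (23460 − 11420) / [(11420 + 23460)/2] = 12040/17440 = 0.690366…
%ΔP = (274 − 378) / [(378 + 274)/2] = -104/326 = -0.319018…
Arc Ed = %ΔQ / %ΔP = (12040/17440) / (-104/326) = -2.1640…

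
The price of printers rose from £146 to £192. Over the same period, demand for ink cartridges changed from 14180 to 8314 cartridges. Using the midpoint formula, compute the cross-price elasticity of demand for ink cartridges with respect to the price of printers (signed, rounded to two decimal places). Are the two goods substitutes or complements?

%ΔQ_{ink cartridges} = (8314 − 14180)/avg = -5866/11247 = -0.521561…
%ΔP_{printers} = (192 − 146)/avg = 46/169 = 0.272189…
E_cross = (-5866/11247) / (46/169) = -1.9161…
E_cross < 0 ⇒ the goods are complements.

-1.92; complements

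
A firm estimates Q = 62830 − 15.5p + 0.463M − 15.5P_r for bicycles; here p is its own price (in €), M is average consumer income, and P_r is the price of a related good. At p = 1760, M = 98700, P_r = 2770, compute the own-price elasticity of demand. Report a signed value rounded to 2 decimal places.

-0.71

At the given values, Q = 62830 − 15.5(1760) + 0.463(98700) − 15.5(2770) = 38313.1.
∂Q/∂p = −15.5.
E = (-15.5) × (1760/38313.1) = -0.7120…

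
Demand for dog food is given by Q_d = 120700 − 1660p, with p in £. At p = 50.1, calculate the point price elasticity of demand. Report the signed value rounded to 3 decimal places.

dQ_d/dp = −1660. At p = 50.1, Q_d = 120700 − 1660(50.1) = 37534.
Ed = (dQ_d/dp)·(p/Q_d) = −1660 × (50.1/37534) = -2.21575…

-2.216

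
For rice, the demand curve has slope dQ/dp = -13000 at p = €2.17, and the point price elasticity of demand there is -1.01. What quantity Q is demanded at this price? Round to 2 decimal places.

Ed = (dQ/dp)·(p/Q) ⇒ Q = (dQ/dp)·p/Ed = (-13000)·2.17/(-1.01) = 27930.6930…

27930.69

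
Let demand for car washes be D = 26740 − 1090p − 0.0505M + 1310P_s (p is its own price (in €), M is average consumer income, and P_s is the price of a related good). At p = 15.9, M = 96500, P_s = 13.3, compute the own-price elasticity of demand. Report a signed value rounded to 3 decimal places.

-0.789

At the given values, D = 26740 − 1090(15.9) − 0.0505(96500) + 1310(13.3) = 21958.75.
∂D/∂p = −1090.
E = (-1090) × (15.9/21958.75) = -0.78925…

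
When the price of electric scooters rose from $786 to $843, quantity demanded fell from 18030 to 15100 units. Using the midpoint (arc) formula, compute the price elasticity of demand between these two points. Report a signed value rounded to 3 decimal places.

-2.528

%ΔQ = (15100 − 18030) / [(18030 + 15100)/2] = -2930/16565 = -0.176878…
%ΔP = (843 − 786) / [(786 + 843)/2] = 57/814.5 = 0.069981…
Arc Ed = %ΔQ / %ΔP = (-2930/16565) / (57/814.5) = -2.52750…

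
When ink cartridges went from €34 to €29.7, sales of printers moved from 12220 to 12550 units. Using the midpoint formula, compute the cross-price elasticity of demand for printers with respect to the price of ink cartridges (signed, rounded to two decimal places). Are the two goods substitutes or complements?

%ΔQ_{printers} = (12550 − 12220)/avg = 330/12385 = 0.026645…
%ΔP_{ink cartridges} = (29.7 − 34)/avg = -4.3/31.85 = -0.135007…
E_cross = (330/12385) / (-4.3/31.85) = -0.1973…
E_cross < 0 ⇒ the goods are complements.

-0.20; complements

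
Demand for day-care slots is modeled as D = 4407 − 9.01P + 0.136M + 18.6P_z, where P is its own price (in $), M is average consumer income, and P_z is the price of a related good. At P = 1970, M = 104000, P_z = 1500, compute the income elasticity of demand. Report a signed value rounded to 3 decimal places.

At the given values, D = 4407 − 9.01(1970) + 0.136(104000) + 18.6(1500) = 28701.3.
∂D/∂M = 0.136.
E = (0.136) × (104000/28701.3) = 0.49279…

0.493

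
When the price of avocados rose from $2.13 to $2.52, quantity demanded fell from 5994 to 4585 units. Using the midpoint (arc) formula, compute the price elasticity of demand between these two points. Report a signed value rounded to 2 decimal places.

%ΔQ = (4585 − 5994) / [(5994 + 4585)/2] = -1409/5289.5 = -0.266376…
%ΔP = (2.52 − 2.13) / [(2.13 + 2.52)/2] = 0.39/2.325 = 0.167741…
Arc Ed = %ΔQ / %ΔP = (-1409/5289.5) / (0.39/2.325) = -1.5880…

-1.59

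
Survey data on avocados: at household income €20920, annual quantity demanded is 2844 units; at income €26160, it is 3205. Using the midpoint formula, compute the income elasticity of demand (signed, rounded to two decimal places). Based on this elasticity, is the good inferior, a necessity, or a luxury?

%ΔQ = (3205 − 2844)/[( 2844 + 3205)/2] = 361/3024.5 = 0.119358…
%ΔIncome = (26160 − 20920)/[( 20920 + 26160)/2] = 5240/23540 = 0.222599…
E_income = (361/3024.5) / (5240/23540) = 0.5362…
0 < E_income < 1 ⇒ normal good, necessity.

0.54; necessity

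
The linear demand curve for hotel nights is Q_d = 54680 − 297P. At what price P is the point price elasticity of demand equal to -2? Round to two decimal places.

122.74

Ed = −297P/(54680 − 297P). Set this equal to -2:
297P = 2·(54680 − 297P) ⇒ 297P(1 + 2) = 2·54680
P = 2·54680 / (297·3) = 122.7384…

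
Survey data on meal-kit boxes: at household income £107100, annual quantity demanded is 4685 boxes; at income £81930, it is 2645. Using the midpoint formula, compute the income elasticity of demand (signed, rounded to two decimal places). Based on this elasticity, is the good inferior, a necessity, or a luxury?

%ΔQ = (2645 − 4685)/[( 4685 + 2645)/2] = -2040/3665 = -0.556616…
%ΔIncome = (81930 − 107100)/[( 107100 + 81930)/2] = -25170/94515 = -0.266306…
E_income = (-2040/3665) / (-25170/94515) = 2.0901…
E_income > 1 ⇒ normal good, luxury.

2.09; luxury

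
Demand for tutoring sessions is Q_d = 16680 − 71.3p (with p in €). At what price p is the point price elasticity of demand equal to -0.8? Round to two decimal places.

103.97

Ed = −71.3p/(16680 − 71.3p). Set this equal to -0.8:
71.3p = 0.8·(16680 − 71.3p) ⇒ 71.3p(1 + 0.8) = 0.8·16680
p = 0.8·16680 / (71.3·1.8) = 103.9738…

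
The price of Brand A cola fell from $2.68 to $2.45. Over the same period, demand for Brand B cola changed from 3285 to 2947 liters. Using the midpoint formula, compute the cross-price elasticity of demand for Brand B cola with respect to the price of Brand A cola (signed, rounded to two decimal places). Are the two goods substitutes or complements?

1.21; substitutes

%ΔQ_{Brand B cola} = (2947 − 3285)/avg = -338/3116 = -0.108472…
%ΔP_{Brand A cola} = (2.45 − 2.68)/avg = -0.23/2.565 = -0.089668…
E_cross = (-338/3116) / (-0.23/2.565) = 1.2097…
E_cross > 0 ⇒ the goods are substitutes.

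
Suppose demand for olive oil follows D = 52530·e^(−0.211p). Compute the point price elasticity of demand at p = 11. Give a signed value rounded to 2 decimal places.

-2.32

dD/dp = −0.211·D = -1088.16. At p = 11, D = 5157.15.
Ed = (dD/dp)·(p/D) = (-1088.16) × (11/5157.15) = -2.321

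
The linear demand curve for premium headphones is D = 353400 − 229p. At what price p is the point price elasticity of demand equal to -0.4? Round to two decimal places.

440.92

Ed = −229p/(353400 − 229p). Set this equal to -0.4:
229p = 0.4·(353400 − 229p) ⇒ 229p(1 + 0.4) = 0.4·353400
p = 0.4·353400 / (229·1.4) = 440.9232…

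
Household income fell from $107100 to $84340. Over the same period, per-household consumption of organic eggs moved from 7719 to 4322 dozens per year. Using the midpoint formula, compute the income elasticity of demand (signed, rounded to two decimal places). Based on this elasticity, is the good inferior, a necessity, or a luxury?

%ΔQ = (4322 − 7719)/[( 7719 + 4322)/2] = -3397/6020.5 = -0.564238…
%ΔIncome = (84340 − 107100)/[( 107100 + 84340)/2] = -22760/95720 = -0.237776…
E_income = (-3397/6020.5) / (-22760/95720) = 2.3729…
E_income > 1 ⇒ normal good, luxury.

2.37; luxury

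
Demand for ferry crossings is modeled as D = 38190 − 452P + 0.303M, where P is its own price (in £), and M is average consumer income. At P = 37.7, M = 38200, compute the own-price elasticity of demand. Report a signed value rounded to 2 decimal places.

At the given values, D = 38190 − 452(37.7) + 0.303(38200) = 32724.2.
∂D/∂P = −452.
E = (-452) × (37.7/32724.2) = -0.5207…

-0.52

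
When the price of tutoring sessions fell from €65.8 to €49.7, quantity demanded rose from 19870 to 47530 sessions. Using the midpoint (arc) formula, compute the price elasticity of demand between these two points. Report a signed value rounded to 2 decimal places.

-2.94

%ΔQ = (47530 − 19870) / [(19870 + 47530)/2] = 27660/33700 = 0.820771…
%ΔP = (49.7 − 65.8) / [(65.8 + 49.7)/2] = -16.1/57.75 = -0.278787…
Arc Ed = %ΔQ / %ΔP = (27660/33700) / (-16.1/57.75) = -2.9440…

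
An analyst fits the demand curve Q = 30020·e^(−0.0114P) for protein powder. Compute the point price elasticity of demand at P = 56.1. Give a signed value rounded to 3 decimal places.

-0.640

dQ/dP = −0.0114·Q = -180.537. At P = 56.1, Q = 15836.6.
Ed = (dQ/dP)·(P/Q) = (-180.537) × (56.1/15836.6) = -0.63954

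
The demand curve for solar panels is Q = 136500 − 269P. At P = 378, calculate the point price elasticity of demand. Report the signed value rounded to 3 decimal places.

dQ/dP = −269. At P = 378, Q = 136500 − 269(378) = 34818.
Ed = (dQ/dP)·(P/Q) = −269 × (378/34818) = -2.92038…

-2.920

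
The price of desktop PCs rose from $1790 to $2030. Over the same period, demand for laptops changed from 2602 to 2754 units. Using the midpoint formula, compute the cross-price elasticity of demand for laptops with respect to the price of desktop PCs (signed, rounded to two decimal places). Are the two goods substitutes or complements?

0.45; substitutes

%ΔQ_{laptops} = (2754 − 2602)/avg = 152/2678 = 0.056758…
%ΔP_{desktop PCs} = (2030 − 1790)/avg = 240/1910 = 0.125654…
E_cross = (152/2678) / (240/1910) = 0.4517…
E_cross > 0 ⇒ the goods are substitutes.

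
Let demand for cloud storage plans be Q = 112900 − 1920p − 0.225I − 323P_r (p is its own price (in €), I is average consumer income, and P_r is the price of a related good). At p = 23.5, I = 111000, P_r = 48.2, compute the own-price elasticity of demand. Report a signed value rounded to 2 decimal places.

-1.66

At the given values, Q = 112900 − 1920(23.5) − 0.225(111000) − 323(48.2) = 27236.4.
∂Q/∂p = −1920.
E = (-1920) × (23.5/27236.4) = -1.6566…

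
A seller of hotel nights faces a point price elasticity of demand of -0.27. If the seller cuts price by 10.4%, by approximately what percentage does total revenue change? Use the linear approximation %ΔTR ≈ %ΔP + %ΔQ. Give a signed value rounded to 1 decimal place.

-7.6%

%ΔQ ≈ Ed × %ΔP = (-0.27) × (-10.4%) = +2.8080%
%ΔTR ≈ %ΔP + %ΔQ = (-10.4%) + (+2.8080%) = -7.5920%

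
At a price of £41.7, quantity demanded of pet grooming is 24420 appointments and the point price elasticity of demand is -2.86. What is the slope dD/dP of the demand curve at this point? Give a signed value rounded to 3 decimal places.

Ed = (dD/dP)·(P/D) ⇒ dD/dP = Ed·D/P = (-2.86)·24420/41.7 = -1674.84892…

-1674.849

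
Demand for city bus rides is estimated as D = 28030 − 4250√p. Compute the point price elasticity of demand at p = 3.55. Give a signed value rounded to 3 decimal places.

-0.200

dD/dp = −4250/(2√p) = -1127.83. At p = 3.55, D = 20022.4.
Ed = (dD/dp)·(p/D) = (-1127.83) × (3.55/20022.4) = -0.19996…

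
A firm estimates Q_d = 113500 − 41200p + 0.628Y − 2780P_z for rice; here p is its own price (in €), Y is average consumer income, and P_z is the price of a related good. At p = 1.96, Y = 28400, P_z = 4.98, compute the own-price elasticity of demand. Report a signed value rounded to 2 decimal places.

-2.20

At the given values, Q_d = 113500 − 41200(1.96) + 0.628(28400) − 2780(4.98) = 36738.8.
∂Q_d/∂p = −41200.
E = (-41200) × (1.96/36738.8) = -2.1980…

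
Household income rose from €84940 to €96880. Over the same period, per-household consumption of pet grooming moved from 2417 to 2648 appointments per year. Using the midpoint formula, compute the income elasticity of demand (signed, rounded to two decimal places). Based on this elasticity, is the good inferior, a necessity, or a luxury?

%ΔQ = (2648 − 2417)/[( 2417 + 2648)/2] = 231/2532.5 = 0.091214…
%ΔIncome = (96880 − 84940)/[( 84940 + 96880)/2] = 11940/90910 = 0.131338…
E_income = (231/2532.5) / (11940/90910) = 0.6944…
0 < E_income < 1 ⇒ normal good, necessity.

0.69; necessity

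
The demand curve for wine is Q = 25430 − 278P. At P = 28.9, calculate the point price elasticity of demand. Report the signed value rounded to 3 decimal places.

dQ/dP = −278. At P = 28.9, Q = 25430 − 278(28.9) = 17395.8.
Ed = (dQ/dP)·(P/Q) = −278 × (28.9/17395.8) = -0.46184…

-0.462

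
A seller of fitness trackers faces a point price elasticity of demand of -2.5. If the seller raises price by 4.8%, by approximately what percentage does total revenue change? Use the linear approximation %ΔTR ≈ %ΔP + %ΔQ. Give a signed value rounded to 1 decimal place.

%ΔQ ≈ Ed × %ΔP = (-2.5) × (+4.8%) = -12.0000%
%ΔTR ≈ %ΔP + %ΔQ = (+4.8%) + (-12.0000%) = -7.2000%

-7.2%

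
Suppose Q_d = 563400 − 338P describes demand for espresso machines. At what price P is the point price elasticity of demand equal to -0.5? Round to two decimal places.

Ed = −338P/(563400 − 338P). Set this equal to -0.5:
338P = 0.5·(563400 − 338P) ⇒ 338P(1 + 0.5) = 0.5·563400
P = 0.5·563400 / (338·1.5) = 555.6213…

555.62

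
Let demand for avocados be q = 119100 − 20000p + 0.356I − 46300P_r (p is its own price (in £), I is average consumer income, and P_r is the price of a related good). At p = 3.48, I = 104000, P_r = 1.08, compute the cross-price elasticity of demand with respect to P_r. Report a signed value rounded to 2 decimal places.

-1.37

At the given values, q = 119100 − 20000(3.48) + 0.356(104000) − 46300(1.08) = 36520.
∂q/∂P_r = -46300.
E = (-46300) × (1.08/36520) = -1.3692…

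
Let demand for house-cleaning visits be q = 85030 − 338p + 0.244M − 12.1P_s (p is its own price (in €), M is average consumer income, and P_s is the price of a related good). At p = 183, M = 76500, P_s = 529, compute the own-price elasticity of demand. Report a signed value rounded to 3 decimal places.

At the given values, q = 85030 − 338(183) + 0.244(76500) − 12.1(529) = 35441.1.
∂q/∂p = −338.
E = (-338) × (183/35441.1) = -1.74526…

-1.745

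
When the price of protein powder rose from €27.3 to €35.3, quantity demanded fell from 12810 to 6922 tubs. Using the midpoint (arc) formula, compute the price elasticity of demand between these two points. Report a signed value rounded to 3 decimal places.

%ΔQ = (6922 − 12810) / [(12810 + 6922)/2] = -5888/9866 = -0.596797…
%ΔP = (35.3 − 27.3) / [(27.3 + 35.3)/2] = 8/31.3 = 0.255591…
Arc Ed = %ΔQ / %ΔP = (-5888/9866) / (8/31.3) = -2.33496…

-2.335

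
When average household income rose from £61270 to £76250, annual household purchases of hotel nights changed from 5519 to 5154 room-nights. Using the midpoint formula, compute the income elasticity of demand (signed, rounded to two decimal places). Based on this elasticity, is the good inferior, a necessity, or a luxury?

%ΔQ = (5154 − 5519)/[( 5519 + 5154)/2] = -365/5336.5 = -0.068396…
%ΔIncome = (76250 − 61270)/[( 61270 + 76250)/2] = 14980/68760 = 0.217859…
E_income = (-365/5336.5) / (14980/68760) = -0.3139…
E_income < 0 ⇒ inferior good.

-0.31; inferior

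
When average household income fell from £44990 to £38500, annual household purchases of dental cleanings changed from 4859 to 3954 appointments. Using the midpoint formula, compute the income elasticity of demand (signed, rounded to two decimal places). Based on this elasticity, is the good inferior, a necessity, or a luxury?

%ΔQ = (3954 − 4859)/[( 4859 + 3954)/2] = -905/4406.5 = -0.205378…
%ΔIncome = (38500 − 44990)/[( 44990 + 38500)/2] = -6490/41745 = -0.155467…
E_income = (-905/4406.5) / (-6490/41745) = 1.3210…
E_income > 1 ⇒ normal good, luxury.

1.32; luxury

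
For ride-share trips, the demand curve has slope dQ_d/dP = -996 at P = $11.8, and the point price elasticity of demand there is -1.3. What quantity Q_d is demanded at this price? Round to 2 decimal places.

9040.62

Ed = (dQ_d/dP)·(P/Q_d) ⇒ Q_d = (dQ_d/dP)·P/Ed = (-996)·11.8/(-1.3) = 9040.6153…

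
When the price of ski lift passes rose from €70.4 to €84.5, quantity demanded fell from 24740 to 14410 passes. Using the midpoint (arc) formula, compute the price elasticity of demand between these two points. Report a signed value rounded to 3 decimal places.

%ΔQ = (14410 − 24740) / [(24740 + 14410)/2] = -10330/19575 = -0.527713…
%ΔP = (84.5 − 70.4) / [(70.4 + 84.5)/2] = 14.1/77.45 = 0.182052…
Arc Ed = %ΔQ / %ΔP = (-10330/19575) / (14.1/77.45) = -2.89868…

-2.899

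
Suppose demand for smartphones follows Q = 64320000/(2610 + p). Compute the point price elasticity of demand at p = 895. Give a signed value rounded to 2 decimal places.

-0.26

dQ/dp = −64320000/(2610 + p)² = -5.23564. At p = 895, Q = 18350.9.
Ed = (dQ/dp)·(p/Q) = (-5.23564) × (895/18350.9) = -0.2553…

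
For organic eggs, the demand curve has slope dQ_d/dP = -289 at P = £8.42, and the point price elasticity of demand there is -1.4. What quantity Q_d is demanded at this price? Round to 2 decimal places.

Ed = (dQ_d/dP)·(P/Q_d) ⇒ Q_d = (dQ_d/dP)·P/Ed = (-289)·8.42/(-1.4) = 1738.1285…

1738.13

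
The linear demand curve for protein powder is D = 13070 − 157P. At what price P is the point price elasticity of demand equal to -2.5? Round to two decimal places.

Ed = −157P/(13070 − 157P). Set this equal to -2.5:
157P = 2.5·(13070 − 157P) ⇒ 157P(1 + 2.5) = 2.5·13070
P = 2.5·13070 / (157·3.5) = 59.4631…

59.46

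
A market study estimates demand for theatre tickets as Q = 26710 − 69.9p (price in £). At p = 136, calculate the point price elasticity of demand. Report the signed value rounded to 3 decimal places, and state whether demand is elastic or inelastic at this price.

-0.553; inelastic

dQ/dp = −69.9. At p = 136, Q = 26710 − 69.9(136) = 17203.6.
Ed = (dQ/dp)·(p/Q) = −69.9 × (136/17203.6) = -0.55258…
|Ed| = 0.553 < 1, so demand is inelastic.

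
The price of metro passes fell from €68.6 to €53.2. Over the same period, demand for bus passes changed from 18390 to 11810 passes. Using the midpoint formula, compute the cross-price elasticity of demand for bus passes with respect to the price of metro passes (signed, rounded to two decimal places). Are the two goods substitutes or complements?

%ΔQ_{bus passes} = (11810 − 18390)/avg = -6580/15100 = -0.435761…
%ΔP_{metro passes} = (53.2 − 68.6)/avg = -15.4/60.9 = -0.252873…
E_cross = (-6580/15100) / (-15.4/60.9) = 1.7232…
E_cross > 0 ⇒ the goods are substitutes.

1.72; substitutes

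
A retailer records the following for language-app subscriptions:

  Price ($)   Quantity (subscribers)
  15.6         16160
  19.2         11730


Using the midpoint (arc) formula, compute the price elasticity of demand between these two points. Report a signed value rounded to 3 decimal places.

-1.535

%ΔQ = (11730 − 16160) / [(16160 + 11730)/2] = -4430/13945 = -0.317676…
%ΔP = (19.2 − 15.6) / [(15.6 + 19.2)/2] = 3.6/17.4 = 0.206896…
Arc Ed = %ΔQ / %ΔP = (-4430/13945) / (3.6/17.4) = -1.53543…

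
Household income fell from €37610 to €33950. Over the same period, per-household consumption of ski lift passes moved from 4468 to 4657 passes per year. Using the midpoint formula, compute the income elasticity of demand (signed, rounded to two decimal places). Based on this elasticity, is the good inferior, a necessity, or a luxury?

%ΔQ = (4657 − 4468)/[( 4468 + 4657)/2] = 189/4562.5 = 0.041424…
%ΔIncome = (33950 − 37610)/[( 37610 + 33950)/2] = -3660/35780 = -0.102291…
E_income = (189/4562.5) / (-3660/35780) = -0.4049…
E_income < 0 ⇒ inferior good.

-0.40; inferior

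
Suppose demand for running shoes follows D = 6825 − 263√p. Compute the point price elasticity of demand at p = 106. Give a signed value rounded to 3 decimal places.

dD/dp = −263/(2√p) = -12.7724. At p = 106, D = 4117.25.
Ed = (dD/dp)·(p/D) = (-12.7724) × (106/4117.25) = -0.32883…

-0.329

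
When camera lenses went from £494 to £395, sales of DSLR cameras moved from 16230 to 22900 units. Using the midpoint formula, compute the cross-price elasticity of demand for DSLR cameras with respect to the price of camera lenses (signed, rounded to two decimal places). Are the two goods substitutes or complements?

-1.53; complements

%ΔQ_{DSLR cameras} = (22900 − 16230)/avg = 6670/19565 = 0.340914…
%ΔP_{camera lenses} = (395 − 494)/avg = -99/444.5 = -0.222722…
E_cross = (6670/19565) / (-99/444.5) = -1.5306…
E_cross < 0 ⇒ the goods are complements.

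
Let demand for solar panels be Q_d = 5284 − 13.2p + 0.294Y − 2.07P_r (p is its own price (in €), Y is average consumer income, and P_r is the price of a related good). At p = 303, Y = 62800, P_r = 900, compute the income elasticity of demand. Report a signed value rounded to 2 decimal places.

1.03

At the given values, Q_d = 5284 − 13.2(303) + 0.294(62800) − 2.07(900) = 17884.6.
∂Q_d/∂Y = 0.294.
E = (0.294) × (62800/17884.6) = 1.0323…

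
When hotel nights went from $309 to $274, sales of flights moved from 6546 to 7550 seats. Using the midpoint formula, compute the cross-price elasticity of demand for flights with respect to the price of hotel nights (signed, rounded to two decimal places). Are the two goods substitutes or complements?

-1.19; complements

%ΔQ_{flights} = (7550 − 6546)/avg = 1004/7048 = 0.142451…
%ΔP_{hotel nights} = (274 − 309)/avg = -35/291.5 = -0.120068…
E_cross = (1004/7048) / (-35/291.5) = -1.1864…
E_cross < 0 ⇒ the goods are complements.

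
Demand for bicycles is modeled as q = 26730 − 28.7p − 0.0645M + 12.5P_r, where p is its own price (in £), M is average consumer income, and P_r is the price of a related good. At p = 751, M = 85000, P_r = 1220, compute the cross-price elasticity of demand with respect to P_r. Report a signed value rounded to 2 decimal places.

1.02

At the given values, q = 26730 − 28.7(751) − 0.0645(85000) + 12.5(1220) = 14943.8.
∂q/∂P_r = 12.5.
E = (12.5) × (1220/14943.8) = 1.0204…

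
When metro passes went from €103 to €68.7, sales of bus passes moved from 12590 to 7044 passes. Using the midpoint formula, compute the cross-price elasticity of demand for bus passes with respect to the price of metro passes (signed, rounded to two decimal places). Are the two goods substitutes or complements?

%ΔQ_{bus passes} = (7044 − 12590)/avg = -5546/9817 = -0.564938…
%ΔP_{metro passes} = (68.7 − 103)/avg = -34.3/85.85 = -0.399534…
E_cross = (-5546/9817) / (-34.3/85.85) = 1.4139…
E_cross > 0 ⇒ the goods are substitutes.

1.41; substitutes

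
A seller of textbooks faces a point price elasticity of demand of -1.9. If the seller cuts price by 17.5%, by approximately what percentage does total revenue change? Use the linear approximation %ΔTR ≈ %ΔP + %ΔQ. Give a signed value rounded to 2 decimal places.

%ΔQ ≈ Ed × %ΔP = (-1.9) × (-17.5%) = +33.2500%
%ΔTR ≈ %ΔP + %ΔQ = (-17.5%) + (+33.2500%) = +15.7500%

+15.75%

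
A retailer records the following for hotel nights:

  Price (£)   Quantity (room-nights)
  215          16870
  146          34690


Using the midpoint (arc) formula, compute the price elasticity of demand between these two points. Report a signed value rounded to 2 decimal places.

-1.81

%ΔQ = (34690 − 16870) / [(16870 + 34690)/2] = 17820/25780 = 0.691233…
%ΔP = (146 − 215) / [(215 + 146)/2] = -69/180.5 = -0.382271…
Arc Ed = %ΔQ / %ΔP = (17820/25780) / (-69/180.5) = -1.8082…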